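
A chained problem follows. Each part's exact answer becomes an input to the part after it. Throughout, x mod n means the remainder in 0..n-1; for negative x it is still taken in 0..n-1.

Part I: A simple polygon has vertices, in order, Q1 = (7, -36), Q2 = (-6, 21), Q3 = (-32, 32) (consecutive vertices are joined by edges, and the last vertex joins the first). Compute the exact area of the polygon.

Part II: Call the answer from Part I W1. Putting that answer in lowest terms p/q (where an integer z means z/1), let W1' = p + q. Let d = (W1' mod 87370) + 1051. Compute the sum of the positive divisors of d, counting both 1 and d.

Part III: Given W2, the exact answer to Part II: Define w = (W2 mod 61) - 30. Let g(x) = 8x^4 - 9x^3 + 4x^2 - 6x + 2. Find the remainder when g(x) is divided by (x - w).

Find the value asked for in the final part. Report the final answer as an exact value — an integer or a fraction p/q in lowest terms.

Part I: cross terms: (7*21 - -6*-36)=-69, (-6*32 - -32*21)=480, (-32*-36 - 7*32)=928; twice the area = |1339| = 1339; area = 1339/2; answer 1339/2
Part II: W1 = 1339/2; threaded value p + q = 1341; d = 2392; 2392 = 2^3 * 13 * 23; sigma = (1 + 2 + 4 + 8) * (1 + 13) * (1 + 23) = 15 * 14 * 24 = 5040; answer 5040
Part III: W2 = 5040; w = 8; remainder = value at the root: 8*(8)^4 - 9*(8)^3 + 4*(8)^2 - 6*(8)^1 + 2 = (32768) + (-4608) + (256) + (-48) + (2) = 28370; answer 28370

28370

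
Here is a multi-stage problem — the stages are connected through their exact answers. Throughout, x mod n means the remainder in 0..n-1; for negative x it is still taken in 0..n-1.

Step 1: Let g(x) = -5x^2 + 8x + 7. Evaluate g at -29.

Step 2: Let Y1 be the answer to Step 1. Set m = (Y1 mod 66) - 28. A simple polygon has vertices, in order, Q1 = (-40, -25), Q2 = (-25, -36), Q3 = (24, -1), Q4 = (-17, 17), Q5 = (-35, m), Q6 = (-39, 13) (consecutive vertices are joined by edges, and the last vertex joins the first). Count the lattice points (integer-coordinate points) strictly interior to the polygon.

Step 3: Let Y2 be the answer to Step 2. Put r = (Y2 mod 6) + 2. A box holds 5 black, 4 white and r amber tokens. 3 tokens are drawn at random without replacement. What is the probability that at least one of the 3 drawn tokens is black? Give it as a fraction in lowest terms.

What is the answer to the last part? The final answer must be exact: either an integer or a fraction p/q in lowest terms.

Step 1: -5*(-29)^2 + 8*(-29)^1 + 7 = (-4205) + (-232) + (7) = -4430; answer -4430
Step 2: Y1 = -4430; m = 30; cross terms: (-40*-36 - -25*-25)=815, (-25*-1 - 24*-36)=889, (24*17 - -17*-1)=391, (-17*30 - -35*17)=85, (-35*13 - -39*30)=715, (-39*-25 - -40*13)=1495; twice the area = |4390| = 4390; area = 2195; boundary points = 1 + 7 + 1 + 1 + 1 + 1 = 12; strictly interior points = area - boundary/2 + 1 = 2190; answer 2190
Step 3: Y2 = 2190; r = 2; total draws C(11,3) = 165; complement C(6,3) = 20; favorable 165 - 20 = 145; P = 29/33; answer 29/33

29/33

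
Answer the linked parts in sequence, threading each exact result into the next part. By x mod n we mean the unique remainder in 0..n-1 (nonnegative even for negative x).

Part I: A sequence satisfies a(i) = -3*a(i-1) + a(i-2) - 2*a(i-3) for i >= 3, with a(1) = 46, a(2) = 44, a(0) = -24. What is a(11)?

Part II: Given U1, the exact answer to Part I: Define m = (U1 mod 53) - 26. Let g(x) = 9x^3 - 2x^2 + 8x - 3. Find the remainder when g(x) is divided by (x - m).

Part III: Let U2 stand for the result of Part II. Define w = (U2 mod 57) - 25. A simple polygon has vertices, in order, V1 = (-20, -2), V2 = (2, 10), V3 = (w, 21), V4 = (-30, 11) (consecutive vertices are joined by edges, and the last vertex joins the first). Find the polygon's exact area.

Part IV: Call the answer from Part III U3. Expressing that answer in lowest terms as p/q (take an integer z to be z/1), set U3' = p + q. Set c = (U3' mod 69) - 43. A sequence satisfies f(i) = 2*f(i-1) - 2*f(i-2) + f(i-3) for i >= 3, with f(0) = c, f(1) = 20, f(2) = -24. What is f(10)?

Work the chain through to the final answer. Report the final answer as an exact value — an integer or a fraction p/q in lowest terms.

-116

Part I: a(3) = -3*(44) + 1*(46) - 2*(-24) = -38; iterating: a(3)=-38, a(4)=66, a(5)=-324, a(6)=1114, a(7)=-3798, a(8)=13156, a(9)=-45494, a(10)=157234, a(11)=-543508; answer -543508
Part II: U1 = -543508; m = -19; remainder = value at the root: 9*(-19)^3 - 2*(-19)^2 + 8*(-19)^1 - 3 = (-61731) + (-722) + (-152) + (-3) = -62608; answer -62608
Part III: U2 = -62608; w = 10; cross terms: (-20*10 - 2*-2)=-196, (2*21 - 10*10)=-58, (10*11 - -30*21)=740, (-30*-2 - -20*11)=280; twice the area = |766| = 766; area = 383; answer 383
Part IV: U3 = 383; threaded value p + q = 384; c = -4; f(3) = 2*(-24) - 2*(20) + 1*(-4) = -92; iterating: f(3)=-92, f(4)=-116, f(5)=-72, f(6)=-4, f(7)=20, f(8)=-24, f(9)=-92, f(10)=-116; answer -116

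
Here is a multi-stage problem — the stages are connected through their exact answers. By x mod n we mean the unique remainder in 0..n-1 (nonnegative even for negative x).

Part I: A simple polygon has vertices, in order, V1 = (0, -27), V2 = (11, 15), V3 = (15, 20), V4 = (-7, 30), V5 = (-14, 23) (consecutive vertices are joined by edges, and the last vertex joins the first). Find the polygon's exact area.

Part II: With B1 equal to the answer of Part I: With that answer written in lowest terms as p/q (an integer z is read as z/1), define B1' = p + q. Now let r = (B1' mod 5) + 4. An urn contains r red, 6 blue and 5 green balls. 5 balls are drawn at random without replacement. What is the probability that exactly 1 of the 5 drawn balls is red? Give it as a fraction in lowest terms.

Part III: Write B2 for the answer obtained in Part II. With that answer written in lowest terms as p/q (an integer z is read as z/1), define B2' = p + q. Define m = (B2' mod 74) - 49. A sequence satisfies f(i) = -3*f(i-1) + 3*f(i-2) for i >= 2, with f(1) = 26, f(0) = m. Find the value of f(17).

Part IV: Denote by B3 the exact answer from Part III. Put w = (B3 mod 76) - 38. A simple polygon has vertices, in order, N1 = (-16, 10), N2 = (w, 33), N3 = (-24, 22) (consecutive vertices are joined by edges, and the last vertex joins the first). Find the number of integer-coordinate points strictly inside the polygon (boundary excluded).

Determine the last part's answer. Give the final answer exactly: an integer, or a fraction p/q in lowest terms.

66

Part I: cross terms: (0*15 - 11*-27)=297, (11*20 - 15*15)=-5, (15*30 - -7*20)=590, (-7*23 - -14*30)=259, (-14*-27 - 0*23)=378; twice the area = |1519| = 1519; area = 1519/2; answer 1519/2
Part II: B1 = 1519/2; threaded value p + q = 1521; r = 5; total draws C(16,5) = 4368; favorable C(5,1)*C(11,4) = 1650; P = 275/728; answer 275/728
Part III: B2 = 275/728; threaded value p + q = 1003; m = -8; f(2) = -3*(26) + 3*(-8) = -102; iterating: f(2)=-102, f(3)=384, f(4)=-1458, f(5)=5526, f(6)=-20952, f(7)=79434, f(8)=-301158, f(9)=1141776, f(10)=-4328802, f(11)=16411734, f(12)=-62221608, f(13)=235900026, f(14)=-894364902, f(15)=3390794784, f(16)=-12855479058, f(17)=48738821526; answer 48738821526
Part IV: B3 = 48738821526; w = -20; cross terms: (-16*33 - -20*10)=-328, (-20*22 - -24*33)=352, (-24*10 - -16*22)=112; twice the area = |136| = 136; area = 68; boundary points = 1 + 1 + 4 = 6; strictly interior points = area - boundary/2 + 1 = 66; answer 66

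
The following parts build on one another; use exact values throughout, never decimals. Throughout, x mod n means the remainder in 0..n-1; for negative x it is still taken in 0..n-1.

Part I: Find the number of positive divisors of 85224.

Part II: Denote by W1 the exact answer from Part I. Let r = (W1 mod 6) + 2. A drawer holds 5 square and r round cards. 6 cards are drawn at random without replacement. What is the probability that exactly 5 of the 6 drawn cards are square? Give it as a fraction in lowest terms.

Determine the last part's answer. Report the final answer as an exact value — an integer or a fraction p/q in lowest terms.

Part I: 85224 = 2^3 * 3 * 53 * 67; number of divisors = (3+1) * (1+1) * (1+1) * (1+1) = 32; answer 32
Part II: W1 = 32; r = 4; total draws C(9,6) = 84; favorable C(5,5)*C(4,1) = 4; P = 1/21; answer 1/21

1/21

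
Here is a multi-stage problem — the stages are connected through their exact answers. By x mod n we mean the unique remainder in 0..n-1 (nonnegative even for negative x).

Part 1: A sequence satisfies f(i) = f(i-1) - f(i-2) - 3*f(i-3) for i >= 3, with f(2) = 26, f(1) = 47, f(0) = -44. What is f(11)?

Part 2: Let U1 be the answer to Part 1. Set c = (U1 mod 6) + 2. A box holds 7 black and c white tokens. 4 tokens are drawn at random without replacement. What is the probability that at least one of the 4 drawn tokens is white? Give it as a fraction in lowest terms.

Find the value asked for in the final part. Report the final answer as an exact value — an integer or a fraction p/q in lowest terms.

Part 1: f(3) = 1*(26) - 1*(47) - 3*(-44) = 111; iterating: f(3)=111, f(4)=-56, f(5)=-245, f(6)=-522, f(7)=-109, f(8)=1148, f(9)=2823, f(10)=2002, f(11)=-4265; answer -4265
Part 2: U1 = -4265; c = 3; total draws C(10,4) = 210; complement C(7,4) = 35; favorable 210 - 35 = 175; P = 5/6; answer 5/6

5/6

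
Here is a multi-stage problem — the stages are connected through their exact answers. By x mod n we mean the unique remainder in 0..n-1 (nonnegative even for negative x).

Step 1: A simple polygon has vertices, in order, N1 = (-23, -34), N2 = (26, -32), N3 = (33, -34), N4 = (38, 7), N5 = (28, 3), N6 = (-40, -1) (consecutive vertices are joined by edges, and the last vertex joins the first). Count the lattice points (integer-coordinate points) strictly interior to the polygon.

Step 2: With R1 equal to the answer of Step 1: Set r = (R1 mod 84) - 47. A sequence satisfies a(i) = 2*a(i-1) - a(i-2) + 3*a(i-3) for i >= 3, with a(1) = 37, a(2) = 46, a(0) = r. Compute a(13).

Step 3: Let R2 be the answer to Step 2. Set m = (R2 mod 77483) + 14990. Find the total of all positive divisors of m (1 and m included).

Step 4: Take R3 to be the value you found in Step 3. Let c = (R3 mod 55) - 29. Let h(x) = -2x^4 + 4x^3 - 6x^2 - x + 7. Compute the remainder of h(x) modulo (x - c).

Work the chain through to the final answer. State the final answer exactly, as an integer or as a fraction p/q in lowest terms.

-116078

Step 1: cross terms: (-23*-32 - 26*-34)=1620, (26*-34 - 33*-32)=172, (33*7 - 38*-34)=1523, (38*3 - 28*7)=-82, (28*-1 - -40*3)=92, (-40*-34 - -23*-1)=1337; twice the area = |4662| = 4662; area = 2331; boundary points = 1 + 1 + 1 + 2 + 4 + 1 = 10; strictly interior points = area - boundary/2 + 1 = 2327; answer 2327
Step 2: R1 = 2327; r = 12; a(3) = 2*(46) - 1*(37) + 3*(12) = 91; iterating: a(3)=91, a(4)=247, a(5)=541, a(6)=1108, a(7)=2416, a(8)=5347, a(9)=11602, a(10)=25105, a(11)=54649, a(12)=118999, a(13)=258664; answer 258664
Step 3: R2 = 258664; m = 41205; 41205 = 3 * 5 * 41 * 67; sigma = (1 + 3) * (1 + 5) * (1 + 41) * (1 + 67) = 4 * 6 * 42 * 68 = 68544; answer 68544
Step 4: R3 = 68544; c = -15; remainder = value at the root: -2*(-15)^4 + 4*(-15)^3 - 6*(-15)^2 - 1*(-15)^1 + 7 = (-101250) + (-13500) + (-1350) + (15) + (7) = -116078; answer -116078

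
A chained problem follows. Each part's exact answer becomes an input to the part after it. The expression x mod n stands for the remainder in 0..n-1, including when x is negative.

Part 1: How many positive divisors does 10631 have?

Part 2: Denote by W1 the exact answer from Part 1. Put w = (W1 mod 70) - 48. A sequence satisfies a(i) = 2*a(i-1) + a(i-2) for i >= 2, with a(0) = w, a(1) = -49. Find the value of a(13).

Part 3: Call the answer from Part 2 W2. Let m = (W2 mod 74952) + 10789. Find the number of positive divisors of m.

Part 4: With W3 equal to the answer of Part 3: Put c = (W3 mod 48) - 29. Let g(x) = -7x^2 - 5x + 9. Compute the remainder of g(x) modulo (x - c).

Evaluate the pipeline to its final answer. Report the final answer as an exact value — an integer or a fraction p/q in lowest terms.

7

Part 1: 10631 is prime, so its only divisors are 1 and 10631; count = 2; answer 2
Part 2: W1 = 2; w = -46; a(2) = 2*(-49) + 1*(-46) = -144; iterating: a(2)=-144, a(3)=-337, a(4)=-818, a(5)=-1973, a(6)=-4764, a(7)=-11501, a(8)=-27766, a(9)=-67033, a(10)=-161832, a(11)=-390697, a(12)=-943226, a(13)=-2277149; answer -2277149
Part 3: W2 = -2277149; m = 57152; 57152 = 2^6 * 19 * 47; number of divisors = (6+1) * (1+1) * (1+1) = 28; answer 28
Part 4: W3 = 28; c = -1; remainder = value at the root: -7*(-1)^2 - 5*(-1)^1 + 9 = (-7) + (5) + (9) = 7; answer 7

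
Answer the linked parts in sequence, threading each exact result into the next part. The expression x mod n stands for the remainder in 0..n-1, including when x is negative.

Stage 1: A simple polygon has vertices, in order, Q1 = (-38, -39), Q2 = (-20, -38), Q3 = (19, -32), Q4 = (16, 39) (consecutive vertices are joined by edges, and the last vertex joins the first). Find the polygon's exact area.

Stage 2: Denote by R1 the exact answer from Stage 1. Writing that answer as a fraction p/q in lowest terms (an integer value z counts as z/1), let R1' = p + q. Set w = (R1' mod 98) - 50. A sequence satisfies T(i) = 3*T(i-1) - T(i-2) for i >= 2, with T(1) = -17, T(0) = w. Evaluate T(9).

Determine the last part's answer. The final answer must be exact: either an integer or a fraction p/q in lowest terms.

Stage 1: cross terms: (-38*-38 - -20*-39)=664, (-20*-32 - 19*-38)=1362, (19*39 - 16*-32)=1253, (16*-39 - -38*39)=858; twice the area = |4137| = 4137; area = 4137/2; answer 4137/2
Stage 2: R1 = 4137/2; threaded value p + q = 4139; w = -27; T(2) = 3*(-17) - 1*(-27) = -24; iterating: T(2)=-24, T(3)=-55, T(4)=-141, T(5)=-368, T(6)=-963, T(7)=-2521, T(8)=-6600, T(9)=-17279; answer -17279

-17279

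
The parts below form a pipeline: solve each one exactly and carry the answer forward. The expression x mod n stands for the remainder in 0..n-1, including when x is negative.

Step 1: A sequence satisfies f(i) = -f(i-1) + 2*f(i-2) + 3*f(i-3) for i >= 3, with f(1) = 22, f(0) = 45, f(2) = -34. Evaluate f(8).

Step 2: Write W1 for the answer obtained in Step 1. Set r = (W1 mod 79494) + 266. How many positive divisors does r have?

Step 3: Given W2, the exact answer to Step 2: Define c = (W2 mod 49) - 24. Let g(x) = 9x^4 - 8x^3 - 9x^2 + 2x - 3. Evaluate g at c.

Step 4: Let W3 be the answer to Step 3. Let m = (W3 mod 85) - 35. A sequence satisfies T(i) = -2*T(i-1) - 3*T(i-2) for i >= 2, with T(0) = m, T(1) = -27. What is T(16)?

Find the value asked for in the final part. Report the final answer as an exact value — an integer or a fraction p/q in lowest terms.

-106332

Step 1: f(3) = -1*(-34) + 2*(22) + 3*(45) = 213; iterating: f(3)=213, f(4)=-215, f(5)=539, f(6)=-330, f(7)=763, f(8)=194; answer 194
Step 2: W1 = 194; r = 460; 460 = 2^2 * 5 * 23; number of divisors = (2+1) * (1+1) * (1+1) = 12; answer 12
Step 3: W2 = 12; c = -12; 9*(-12)^4 - 8*(-12)^3 - 9*(-12)^2 + 2*(-12)^1 - 3 = (186624) + (13824) + (-1296) + (-24) + (-3) = 199125; answer 199125
Step 4: W3 = 199125; m = 20; T(2) = -2*(-27) - 3*(20) = -6; iterating: T(2)=-6, T(3)=93, T(4)=-168, T(5)=57, T(6)=390, T(7)=-951, T(8)=732, T(9)=1389, T(10)=-4974, T(11)=5781, T(12)=3360, T(13)=-24063, T(14)=38046, T(15)=-3903, T(16)=-106332; answer -106332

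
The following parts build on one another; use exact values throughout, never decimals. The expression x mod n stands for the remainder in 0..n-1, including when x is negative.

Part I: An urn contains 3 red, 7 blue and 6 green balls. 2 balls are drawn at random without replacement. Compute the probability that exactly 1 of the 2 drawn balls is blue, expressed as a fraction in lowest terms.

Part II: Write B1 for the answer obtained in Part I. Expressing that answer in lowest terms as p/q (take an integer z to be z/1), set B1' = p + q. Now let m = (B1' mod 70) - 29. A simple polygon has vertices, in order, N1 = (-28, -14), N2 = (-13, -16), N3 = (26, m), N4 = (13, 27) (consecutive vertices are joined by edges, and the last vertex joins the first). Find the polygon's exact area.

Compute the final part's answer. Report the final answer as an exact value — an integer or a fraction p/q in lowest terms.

Part I: total draws C(16,2) = 120; favorable C(7,1)*C(9,1) = 63; P = 21/40; answer 21/40
Part II: B1 = 21/40; threaded value p + q = 61; m = 32; cross terms: (-28*-16 - -13*-14)=266, (-13*32 - 26*-16)=0, (26*27 - 13*32)=286, (13*-14 - -28*27)=574; twice the area = |1126| = 1126; area = 563; answer 563

563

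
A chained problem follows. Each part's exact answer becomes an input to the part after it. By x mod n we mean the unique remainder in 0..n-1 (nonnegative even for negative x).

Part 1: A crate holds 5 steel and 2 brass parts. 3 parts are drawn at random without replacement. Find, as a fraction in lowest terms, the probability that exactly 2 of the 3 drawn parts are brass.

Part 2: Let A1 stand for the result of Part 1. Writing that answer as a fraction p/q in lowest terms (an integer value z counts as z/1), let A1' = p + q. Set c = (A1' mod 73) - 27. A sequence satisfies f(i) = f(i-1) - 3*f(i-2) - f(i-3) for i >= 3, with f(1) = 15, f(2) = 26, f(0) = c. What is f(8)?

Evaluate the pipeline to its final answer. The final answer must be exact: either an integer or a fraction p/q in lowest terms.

Part 1: total draws C(7,3) = 35; favorable C(2,2)*C(5,1) = 5; P = 1/7; answer 1/7
Part 2: A1 = 1/7; threaded value p + q = 8; c = -19; f(3) = 1*(26) - 3*(15) - 1*(-19) = 0; iterating: f(3)=0, f(4)=-93, f(5)=-119, f(6)=160, f(7)=610, f(8)=249; answer 249

249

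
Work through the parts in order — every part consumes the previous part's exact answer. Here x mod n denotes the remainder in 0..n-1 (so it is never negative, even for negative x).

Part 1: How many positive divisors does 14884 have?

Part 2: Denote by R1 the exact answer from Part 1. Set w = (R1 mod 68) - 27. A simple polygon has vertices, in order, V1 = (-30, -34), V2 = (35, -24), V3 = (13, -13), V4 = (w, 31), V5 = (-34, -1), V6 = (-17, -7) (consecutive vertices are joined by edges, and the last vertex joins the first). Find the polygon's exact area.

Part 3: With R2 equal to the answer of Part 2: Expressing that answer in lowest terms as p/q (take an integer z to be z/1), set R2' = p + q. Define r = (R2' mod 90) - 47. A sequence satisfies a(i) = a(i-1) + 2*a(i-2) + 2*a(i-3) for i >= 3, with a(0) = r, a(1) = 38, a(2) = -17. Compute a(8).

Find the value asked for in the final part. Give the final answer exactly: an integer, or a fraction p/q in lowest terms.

5397

Part 1: 14884 = 2^2 * 61^2; number of divisors = (2+1) * (2+1) = 9; answer 9
Part 2: R1 = 9; w = -18; cross terms: (-30*-24 - 35*-34)=1910, (35*-13 - 13*-24)=-143, (13*31 - -18*-13)=169, (-18*-1 - -34*31)=1072, (-34*-7 - -17*-1)=221, (-17*-34 - -30*-7)=368; twice the area = |3597| = 3597; area = 3597/2; answer 3597/2
Part 3: R2 = 3597/2; threaded value p + q = 3599; r = 42; a(3) = 1*(-17) + 2*(38) + 2*(42) = 143; iterating: a(3)=143, a(4)=185, a(5)=437, a(6)=1093, a(7)=2337, a(8)=5397; answer 5397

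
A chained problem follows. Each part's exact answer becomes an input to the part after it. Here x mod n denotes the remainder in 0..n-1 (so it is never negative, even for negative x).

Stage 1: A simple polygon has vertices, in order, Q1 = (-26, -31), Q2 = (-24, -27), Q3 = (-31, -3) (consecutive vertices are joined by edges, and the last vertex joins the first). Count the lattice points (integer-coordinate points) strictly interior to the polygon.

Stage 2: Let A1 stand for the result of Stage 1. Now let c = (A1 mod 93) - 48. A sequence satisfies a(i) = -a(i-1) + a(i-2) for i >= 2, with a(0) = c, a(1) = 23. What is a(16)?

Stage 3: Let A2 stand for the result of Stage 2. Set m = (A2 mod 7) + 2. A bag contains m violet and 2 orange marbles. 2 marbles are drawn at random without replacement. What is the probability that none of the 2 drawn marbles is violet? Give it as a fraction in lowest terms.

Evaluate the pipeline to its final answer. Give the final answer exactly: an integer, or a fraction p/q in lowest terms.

Stage 1: cross terms: (-26*-27 - -24*-31)=-42, (-24*-3 - -31*-27)=-765, (-31*-31 - -26*-3)=883; twice the area = |76| = 76; area = 38; boundary points = 2 + 1 + 1 = 4; strictly interior points = area - boundary/2 + 1 = 37; answer 37
Stage 2: A1 = 37; c = -11; a(2) = -1*(23) + 1*(-11) = -34; iterating: a(2)=-34, a(3)=57, a(4)=-91, a(5)=148, a(6)=-239, a(7)=387, a(8)=-626, a(9)=1013, a(10)=-1639, a(11)=2652, a(12)=-4291, a(13)=6943, a(14)=-11234, a(15)=18177, a(16)=-29411; answer -29411
Stage 3: A2 = -29411; m = 5; total draws C(7,2) = 21; favorable C(2,2) = 1; P = 1/21; answer 1/21

1/21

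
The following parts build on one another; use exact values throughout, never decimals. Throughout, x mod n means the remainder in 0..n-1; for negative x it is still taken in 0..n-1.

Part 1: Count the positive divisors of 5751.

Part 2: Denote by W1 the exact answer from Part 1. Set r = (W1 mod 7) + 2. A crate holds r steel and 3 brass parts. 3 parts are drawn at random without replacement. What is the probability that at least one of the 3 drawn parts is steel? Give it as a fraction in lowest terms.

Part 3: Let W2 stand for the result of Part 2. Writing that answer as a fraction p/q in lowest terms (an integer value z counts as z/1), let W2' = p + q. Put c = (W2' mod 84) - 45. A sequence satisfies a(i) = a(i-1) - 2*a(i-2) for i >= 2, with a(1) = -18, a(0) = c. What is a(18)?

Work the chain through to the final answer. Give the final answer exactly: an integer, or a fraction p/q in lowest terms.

8226

Part 1: 5751 = 3^4 * 71; number of divisors = (4+1) * (1+1) = 10; answer 10
Part 2: W1 = 10; r = 5; total draws C(8,3) = 56; complement C(3,3) = 1; favorable 56 - 1 = 55; P = 55/56; answer 55/56
Part 3: W2 = 55/56; threaded value p + q = 111; c = -18; a(2) = 1*(-18) - 2*(-18) = 18; iterating: a(2)=18, a(3)=54, a(4)=18, a(5)=-90, a(6)=-126, a(7)=54, a(8)=306, a(9)=198, a(10)=-414, a(11)=-810, a(12)=18, a(13)=1638, a(14)=1602, a(15)=-1674, a(16)=-4878, a(17)=-1530, a(18)=8226; answer 8226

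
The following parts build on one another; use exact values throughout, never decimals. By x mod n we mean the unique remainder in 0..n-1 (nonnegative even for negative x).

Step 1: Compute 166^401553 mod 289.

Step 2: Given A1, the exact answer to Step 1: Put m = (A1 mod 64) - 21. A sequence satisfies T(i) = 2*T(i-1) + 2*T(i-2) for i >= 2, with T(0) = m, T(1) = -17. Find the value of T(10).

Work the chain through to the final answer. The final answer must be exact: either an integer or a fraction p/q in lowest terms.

Step 1: squarings mod 289: 166^1=166, 166^2=101, 166^4=86, 166^8=171, 166^16=52, 166^32=103, 166^64=205, 166^128=120, 166^256=239, 166^512=188, 166^1024=86, 166^2048=171, 166^4096=52, 166^8192=103, 166^16384=205, 166^32768=120, 166^65536=239, 166^131072=188, 166^262144=86; 166^401553 = 166^1 * 166^16 * 166^128 * 166^8192 * 166^131072 * 166^262144 = 13 (mod 289); answer 13
Step 2: A1 = 13; m = -8; T(2) = 2*(-17) + 2*(-8) = -50; iterating: T(2)=-50, T(3)=-134, T(4)=-368, T(5)=-1004, T(6)=-2744, T(7)=-7496, T(8)=-20480, T(9)=-55952, T(10)=-152864; answer -152864

-152864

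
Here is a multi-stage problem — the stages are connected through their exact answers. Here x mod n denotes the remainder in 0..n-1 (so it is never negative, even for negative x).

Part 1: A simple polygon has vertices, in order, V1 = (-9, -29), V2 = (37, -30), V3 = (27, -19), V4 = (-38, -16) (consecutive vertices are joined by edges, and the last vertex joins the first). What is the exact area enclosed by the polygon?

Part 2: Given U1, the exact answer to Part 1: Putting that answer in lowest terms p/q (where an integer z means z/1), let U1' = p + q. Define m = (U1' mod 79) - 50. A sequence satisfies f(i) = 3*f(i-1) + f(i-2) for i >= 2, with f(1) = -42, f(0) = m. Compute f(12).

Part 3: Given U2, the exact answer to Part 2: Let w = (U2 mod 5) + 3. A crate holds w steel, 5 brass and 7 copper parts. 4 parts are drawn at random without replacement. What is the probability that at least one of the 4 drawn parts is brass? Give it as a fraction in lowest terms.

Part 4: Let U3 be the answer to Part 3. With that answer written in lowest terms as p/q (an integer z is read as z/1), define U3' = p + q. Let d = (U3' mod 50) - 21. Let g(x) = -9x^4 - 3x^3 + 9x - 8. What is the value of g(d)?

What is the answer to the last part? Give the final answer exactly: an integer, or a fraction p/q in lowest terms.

-791

Part 1: cross terms: (-9*-30 - 37*-29)=1343, (37*-19 - 27*-30)=107, (27*-16 - -38*-19)=-1154, (-38*-29 - -9*-16)=958; twice the area = |1254| = 1254; area = 627; answer 627
Part 2: U1 = 627; threaded value p + q = 628; m = 25; f(2) = 3*(-42) + 1*(25) = -101; iterating: f(2)=-101, f(3)=-345, f(4)=-1136, f(5)=-3753, f(6)=-12395, f(7)=-40938, f(8)=-135209, f(9)=-446565, f(10)=-1474904, f(11)=-4871277, f(12)=-16088735; answer -16088735
Part 3: U2 = -16088735; w = 3; total draws C(15,4) = 1365; complement C(10,4) = 210; favorable 1365 - 210 = 1155; P = 11/13; answer 11/13
Part 4: U3 = 11/13; threaded value p + q = 24; d = 3; -9*(3)^4 - 3*(3)^3 + 9*(3)^1 - 8 = (-729) + (-81) + (27) + (-8) = -791; answer -791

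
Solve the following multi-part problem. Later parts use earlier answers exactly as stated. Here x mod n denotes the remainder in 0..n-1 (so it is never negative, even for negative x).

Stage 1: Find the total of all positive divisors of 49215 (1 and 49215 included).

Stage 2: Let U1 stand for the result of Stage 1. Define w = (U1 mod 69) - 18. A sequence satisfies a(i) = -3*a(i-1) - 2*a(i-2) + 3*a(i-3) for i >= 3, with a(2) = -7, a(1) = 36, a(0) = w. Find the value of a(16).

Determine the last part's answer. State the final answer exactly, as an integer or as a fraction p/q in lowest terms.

Stage 1: 49215 = 3 * 5 * 17 * 193; sigma = (1 + 3) * (1 + 5) * (1 + 17) * (1 + 193) = 4 * 6 * 18 * 194 = 83808; answer 83808
Stage 2: U1 = 83808; w = 24; a(3) = -3*(-7) - 2*(36) + 3*(24) = 21; iterating: a(3)=21, a(4)=59, a(5)=-240, a(6)=665, a(7)=-1338, a(8)=1964, a(9)=-1221, a(10)=-4279, a(11)=21171, a(12)=-58618, a(13)=120675, a(14)=-181276, a(15)=126624, a(16)=344705; answer 344705

344705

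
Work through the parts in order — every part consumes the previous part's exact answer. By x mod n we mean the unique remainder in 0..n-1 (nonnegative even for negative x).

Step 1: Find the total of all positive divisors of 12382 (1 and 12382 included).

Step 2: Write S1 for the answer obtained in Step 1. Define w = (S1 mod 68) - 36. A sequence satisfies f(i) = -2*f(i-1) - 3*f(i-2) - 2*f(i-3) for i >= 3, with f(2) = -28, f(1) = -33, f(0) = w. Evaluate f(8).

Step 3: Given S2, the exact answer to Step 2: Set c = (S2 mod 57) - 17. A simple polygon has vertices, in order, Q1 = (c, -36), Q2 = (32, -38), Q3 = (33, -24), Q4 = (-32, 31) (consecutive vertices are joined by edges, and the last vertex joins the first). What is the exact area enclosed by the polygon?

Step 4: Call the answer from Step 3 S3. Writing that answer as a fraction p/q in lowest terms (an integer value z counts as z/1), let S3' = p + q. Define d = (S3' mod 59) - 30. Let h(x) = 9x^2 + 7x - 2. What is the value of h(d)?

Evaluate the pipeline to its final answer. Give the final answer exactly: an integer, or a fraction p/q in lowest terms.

Step 1: 12382 = 2 * 41 * 151; sigma = (1 + 2) * (1 + 41) * (1 + 151) = 3 * 42 * 152 = 19152; answer 19152
Step 2: S1 = 19152; w = 8; f(3) = -2*(-28) - 3*(-33) - 2*(8) = 139; iterating: f(3)=139, f(4)=-128, f(5)=-105, f(6)=316, f(7)=-61, f(8)=-616; answer -616
Step 3: S2 = -616; c = -6; cross terms: (-6*-38 - 32*-36)=1380, (32*-24 - 33*-38)=486, (33*31 - -32*-24)=255, (-32*-36 - -6*31)=1338; twice the area = |3459| = 3459; area = 3459/2; answer 3459/2
Step 4: S3 = 3459/2; threaded value p + q = 3461; d = 9; 9*(9)^2 + 7*(9)^1 - 2 = (729) + (63) + (-2) = 790; answer 790

790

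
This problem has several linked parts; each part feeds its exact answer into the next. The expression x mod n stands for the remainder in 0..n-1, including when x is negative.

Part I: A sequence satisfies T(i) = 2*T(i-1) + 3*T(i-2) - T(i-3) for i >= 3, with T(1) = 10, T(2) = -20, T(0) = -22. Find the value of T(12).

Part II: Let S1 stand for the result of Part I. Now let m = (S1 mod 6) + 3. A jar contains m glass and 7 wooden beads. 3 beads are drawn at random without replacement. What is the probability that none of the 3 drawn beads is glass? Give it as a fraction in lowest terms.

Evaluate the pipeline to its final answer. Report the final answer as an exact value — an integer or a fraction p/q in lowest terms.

Part I: T(3) = 2*(-20) + 3*(10) - 1*(-22) = 12; iterating: T(3)=12, T(4)=-46, T(5)=-36, T(6)=-222, T(7)=-506, T(8)=-1642, T(9)=-4580, T(10)=-13580, T(11)=-39258, T(12)=-114676; answer -114676
Part II: S1 = -114676; m = 5; total draws C(12,3) = 220; favorable C(7,3) = 35; P = 7/44; answer 7/44

7/44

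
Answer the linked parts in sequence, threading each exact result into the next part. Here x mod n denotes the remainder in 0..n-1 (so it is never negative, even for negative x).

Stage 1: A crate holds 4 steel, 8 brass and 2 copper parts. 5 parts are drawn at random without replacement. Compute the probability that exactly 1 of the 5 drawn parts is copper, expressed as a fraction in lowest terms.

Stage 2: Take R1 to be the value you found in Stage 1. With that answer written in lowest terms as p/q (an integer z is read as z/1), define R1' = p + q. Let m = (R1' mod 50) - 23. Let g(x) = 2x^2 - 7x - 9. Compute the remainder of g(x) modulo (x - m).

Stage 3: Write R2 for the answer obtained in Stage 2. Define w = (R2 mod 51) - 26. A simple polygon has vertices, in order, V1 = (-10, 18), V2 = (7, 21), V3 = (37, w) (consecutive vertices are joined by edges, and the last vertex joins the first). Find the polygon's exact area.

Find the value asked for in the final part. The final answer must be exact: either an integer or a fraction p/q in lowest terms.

311/2

Stage 1: total draws C(14,5) = 2002; favorable C(2,1)*C(12,4) = 990; P = 45/91; answer 45/91
Stage 2: R1 = 45/91; threaded value p + q = 136; m = 13; remainder = value at the root: 2*(13)^2 - 7*(13)^1 - 9 = (338) + (-91) + (-9) = 238; answer 238
Stage 3: R2 = 238; w = 8; cross terms: (-10*21 - 7*18)=-336, (7*8 - 37*21)=-721, (37*18 - -10*8)=746; twice the area = |-311| = 311; area = 311/2; answer 311/2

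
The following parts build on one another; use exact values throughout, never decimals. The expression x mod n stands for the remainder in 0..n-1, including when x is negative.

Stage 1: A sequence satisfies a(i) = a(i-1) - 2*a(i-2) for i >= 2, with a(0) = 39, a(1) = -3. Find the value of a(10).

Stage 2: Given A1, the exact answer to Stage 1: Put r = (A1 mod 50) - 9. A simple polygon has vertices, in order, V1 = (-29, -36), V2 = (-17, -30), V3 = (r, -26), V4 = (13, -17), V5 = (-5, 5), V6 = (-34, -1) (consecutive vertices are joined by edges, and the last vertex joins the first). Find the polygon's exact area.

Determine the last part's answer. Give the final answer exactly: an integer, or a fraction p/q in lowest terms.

1194

Stage 1: a(2) = 1*(-3) - 2*(39) = -81; iterating: a(2)=-81, a(3)=-75, a(4)=87, a(5)=237, a(6)=63, a(7)=-411, a(8)=-537, a(9)=285, a(10)=1359; answer 1359
Stage 2: A1 = 1359; r = 0; cross terms: (-29*-30 - -17*-36)=258, (-17*-26 - 0*-30)=442, (0*-17 - 13*-26)=338, (13*5 - -5*-17)=-20, (-5*-1 - -34*5)=175, (-34*-36 - -29*-1)=1195; twice the area = |2388| = 2388; area = 1194; answer 1194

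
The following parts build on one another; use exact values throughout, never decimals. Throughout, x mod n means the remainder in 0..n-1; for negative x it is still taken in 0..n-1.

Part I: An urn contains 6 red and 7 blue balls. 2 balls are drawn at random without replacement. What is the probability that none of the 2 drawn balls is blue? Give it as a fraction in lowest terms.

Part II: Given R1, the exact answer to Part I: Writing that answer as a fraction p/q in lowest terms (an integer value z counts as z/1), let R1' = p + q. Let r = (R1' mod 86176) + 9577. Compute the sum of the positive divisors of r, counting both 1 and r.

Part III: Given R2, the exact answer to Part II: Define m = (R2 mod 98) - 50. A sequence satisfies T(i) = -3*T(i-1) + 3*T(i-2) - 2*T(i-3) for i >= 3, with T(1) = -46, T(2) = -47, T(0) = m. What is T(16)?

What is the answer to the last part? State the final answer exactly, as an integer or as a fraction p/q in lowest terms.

Part I: total draws C(13,2) = 78; favorable C(6,2) = 15; P = 5/26; answer 5/26
Part II: R1 = 5/26; threaded value p + q = 31; r = 9608; 9608 = 2^3 * 1201; sigma = (1 + 2 + 4 + 8) * (1 + 1201) = 15 * 1202 = 18030; answer 18030
Part III: R2 = 18030; m = 46; T(3) = -3*(-47) + 3*(-46) - 2*(46) = -89; iterating: T(3)=-89, T(4)=218, T(5)=-827, T(6)=3313, T(7)=-12856, T(8)=50161, T(9)=-195677, T(10)=763226, T(11)=-2977031, T(12)=11612125, T(13)=-45293920, T(14)=176672197, T(15)=-689122601, T(16)=2687972234; answer 2687972234

2687972234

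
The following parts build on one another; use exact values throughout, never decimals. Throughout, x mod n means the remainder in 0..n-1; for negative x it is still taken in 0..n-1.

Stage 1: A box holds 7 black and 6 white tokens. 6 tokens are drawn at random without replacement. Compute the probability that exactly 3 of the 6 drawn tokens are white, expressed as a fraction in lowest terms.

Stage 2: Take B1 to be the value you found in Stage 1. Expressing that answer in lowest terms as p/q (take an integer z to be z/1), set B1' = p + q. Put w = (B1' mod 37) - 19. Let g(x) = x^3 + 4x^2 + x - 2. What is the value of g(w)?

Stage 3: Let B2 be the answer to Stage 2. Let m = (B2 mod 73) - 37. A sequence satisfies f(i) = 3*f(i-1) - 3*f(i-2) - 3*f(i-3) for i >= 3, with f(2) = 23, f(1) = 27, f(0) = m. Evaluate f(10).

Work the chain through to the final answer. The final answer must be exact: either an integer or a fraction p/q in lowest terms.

Stage 1: total draws C(13,6) = 1716; favorable C(6,3)*C(7,3) = 700; P = 175/429; answer 175/429
Stage 2: B1 = 175/429; threaded value p + q = 604; w = -7; 1*(-7)^3 + 4*(-7)^2 + 1*(-7)^1 - 2 = (-343) + (196) + (-7) + (-2) = -156; answer -156
Stage 3: B2 = -156; m = 26; f(3) = 3*(23) - 3*(27) - 3*(26) = -90; iterating: f(3)=-90, f(4)=-420, f(5)=-1059, f(6)=-1647, f(7)=-504, f(8)=6606, f(9)=26271, f(10)=60507; answer 60507

60507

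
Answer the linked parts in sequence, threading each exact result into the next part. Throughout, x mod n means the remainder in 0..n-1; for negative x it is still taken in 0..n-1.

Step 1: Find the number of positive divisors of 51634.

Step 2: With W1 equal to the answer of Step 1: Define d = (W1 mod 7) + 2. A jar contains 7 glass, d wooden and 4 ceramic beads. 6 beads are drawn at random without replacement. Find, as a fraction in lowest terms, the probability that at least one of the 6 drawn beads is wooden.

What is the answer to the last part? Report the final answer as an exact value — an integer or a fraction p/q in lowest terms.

11/13

Step 1: 51634 = 2 * 11 * 2347; number of divisors = (1+1) * (1+1) * (1+1) = 8; answer 8
Step 2: W1 = 8; d = 3; total draws C(14,6) = 3003; complement C(11,6) = 462; favorable 3003 - 462 = 2541; P = 11/13; answer 11/13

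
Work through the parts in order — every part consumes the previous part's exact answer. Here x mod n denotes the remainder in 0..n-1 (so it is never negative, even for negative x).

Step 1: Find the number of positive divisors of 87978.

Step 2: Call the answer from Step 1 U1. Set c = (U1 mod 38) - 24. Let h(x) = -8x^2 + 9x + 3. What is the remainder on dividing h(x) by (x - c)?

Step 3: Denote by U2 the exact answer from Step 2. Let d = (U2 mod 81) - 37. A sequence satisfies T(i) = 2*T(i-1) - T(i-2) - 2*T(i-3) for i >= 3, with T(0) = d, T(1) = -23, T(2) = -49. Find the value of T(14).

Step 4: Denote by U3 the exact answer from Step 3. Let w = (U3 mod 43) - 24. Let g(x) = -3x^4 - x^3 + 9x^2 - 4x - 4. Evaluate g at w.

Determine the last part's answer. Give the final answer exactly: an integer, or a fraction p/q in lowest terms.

Step 1: 87978 = 2 * 3 * 11 * 31 * 43; number of divisors = (1+1) * (1+1) * (1+1) * (1+1) * (1+1) = 32; answer 32
Step 2: U1 = 32; c = 8; remainder = value at the root: -8*(8)^2 + 9*(8)^1 + 3 = (-512) + (72) + (3) = -437; answer -437
Step 3: U2 = -437; d = 12; T(3) = 2*(-49) - 1*(-23) - 2*(12) = -99; iterating: T(3)=-99, T(4)=-103, T(5)=-9, T(6)=283, T(7)=781, T(8)=1297, T(9)=1247, T(10)=-365, T(11)=-4571, T(12)=-11271, T(13)=-17241, T(14)=-14069; answer -14069
Step 4: U3 = -14069; w = 11; -3*(11)^4 - 1*(11)^3 + 9*(11)^2 - 4*(11)^1 - 4 = (-43923) + (-1331) + (1089) + (-44) + (-4) = -44213; answer -44213

-44213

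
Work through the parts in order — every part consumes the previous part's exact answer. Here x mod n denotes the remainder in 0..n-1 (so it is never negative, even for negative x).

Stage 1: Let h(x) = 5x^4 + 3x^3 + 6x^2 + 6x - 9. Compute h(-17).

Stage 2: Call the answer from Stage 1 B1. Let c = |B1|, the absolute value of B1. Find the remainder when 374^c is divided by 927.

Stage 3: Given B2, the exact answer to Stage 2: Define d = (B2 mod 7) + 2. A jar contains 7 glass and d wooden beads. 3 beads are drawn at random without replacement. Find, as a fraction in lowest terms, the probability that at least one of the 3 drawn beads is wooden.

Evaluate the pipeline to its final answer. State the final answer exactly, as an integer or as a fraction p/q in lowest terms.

17/24

Stage 1: 5*(-17)^4 + 3*(-17)^3 + 6*(-17)^2 + 6*(-17)^1 - 9 = (417605) + (-14739) + (1734) + (-102) + (-9) = 404489; answer 404489
Stage 2: B1 = 404489; c = 404489; squarings mod 927: 374^1=374, 374^2=826, 374^4=4, 374^8=16, 374^16=256, 374^32=646, 374^64=166, 374^128=673, 374^256=553, 374^512=826, 374^1024=4, 374^2048=16, 374^4096=256, 374^8192=646, 374^16384=166, 374^32768=673, 374^65536=553, 374^131072=826, 374^262144=4; 374^404489 = 374^1 * 374^8 * 374^1024 * 374^2048 * 374^8192 * 374^131072 * 374^262144 = 911 (mod 927); answer 911
Stage 3: B2 = 911; d = 3; total draws C(10,3) = 120; complement C(7,3) = 35; favorable 120 - 35 = 85; P = 17/24; answer 17/24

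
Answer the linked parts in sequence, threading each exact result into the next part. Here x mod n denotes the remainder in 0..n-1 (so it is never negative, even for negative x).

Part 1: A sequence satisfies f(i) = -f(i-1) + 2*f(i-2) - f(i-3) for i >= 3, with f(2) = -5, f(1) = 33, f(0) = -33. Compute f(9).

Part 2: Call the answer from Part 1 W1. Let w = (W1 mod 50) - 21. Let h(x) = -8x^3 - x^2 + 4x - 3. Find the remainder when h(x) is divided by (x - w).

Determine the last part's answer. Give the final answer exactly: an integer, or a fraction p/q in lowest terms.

13629

Part 1: f(3) = -1*(-5) + 2*(33) - 1*(-33) = 104; iterating: f(3)=104, f(4)=-147, f(5)=360, f(6)=-758, f(7)=1625, f(8)=-3501, f(9)=7509; answer 7509
Part 2: W1 = 7509; w = -12; remainder = value at the root: -8*(-12)^3 - 1*(-12)^2 + 4*(-12)^1 - 3 = (13824) + (-144) + (-48) + (-3) = 13629; answer 13629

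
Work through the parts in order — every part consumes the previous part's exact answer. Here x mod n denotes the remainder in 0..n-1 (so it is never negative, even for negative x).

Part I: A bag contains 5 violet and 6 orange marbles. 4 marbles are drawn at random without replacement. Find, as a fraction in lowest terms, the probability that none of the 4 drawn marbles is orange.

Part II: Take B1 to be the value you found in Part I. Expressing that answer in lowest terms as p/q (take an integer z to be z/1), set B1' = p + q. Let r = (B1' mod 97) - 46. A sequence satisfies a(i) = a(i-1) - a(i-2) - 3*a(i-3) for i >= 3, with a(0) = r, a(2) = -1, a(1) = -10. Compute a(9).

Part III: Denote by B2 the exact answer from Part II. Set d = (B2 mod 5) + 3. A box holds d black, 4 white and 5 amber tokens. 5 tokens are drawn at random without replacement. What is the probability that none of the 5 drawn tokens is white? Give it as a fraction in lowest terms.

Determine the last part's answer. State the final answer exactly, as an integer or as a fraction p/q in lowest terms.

18/143

Part I: total draws C(11,4) = 330; favorable C(5,4) = 5; P = 1/66; answer 1/66
Part II: B1 = 1/66; threaded value p + q = 67; r = 21; a(3) = 1*(-1) - 1*(-10) - 3*(21) = -54; iterating: a(3)=-54, a(4)=-23, a(5)=34, a(6)=219, a(7)=254, a(8)=-67, a(9)=-978; answer -978
Part III: B2 = -978; d = 5; total draws C(14,5) = 2002; favorable C(10,5) = 252; P = 18/143; answer 18/143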